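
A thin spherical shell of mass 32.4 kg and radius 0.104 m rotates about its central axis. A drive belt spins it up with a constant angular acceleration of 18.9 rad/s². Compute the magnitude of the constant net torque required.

I = (2/3)MR² = (2/3)(32.4)(0.104)² = 0.2336 kg·m².
τ = Iα = (0.2336)(18.90) = 4.416 N·m.

τ ≈ 4.42 N·m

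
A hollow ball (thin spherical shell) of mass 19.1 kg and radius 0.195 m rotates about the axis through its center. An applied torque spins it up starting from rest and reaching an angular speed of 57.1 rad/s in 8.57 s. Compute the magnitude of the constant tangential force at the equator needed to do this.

F ≈ 16.5 N

I = (2/3)MR² = (2/3)(19.1)(0.195)² = 0.4842 kg·m².
α = Δω/Δt = (57.1 − 0)/8.57 = 6.663 rad/s².
The required torque is τ = Iα = (0.4842)(6.663) = 3.226 N·m.
A tangential force at the equator gives τ = FR, so F = τ/R = 3.226/0.195 = 16.54 N.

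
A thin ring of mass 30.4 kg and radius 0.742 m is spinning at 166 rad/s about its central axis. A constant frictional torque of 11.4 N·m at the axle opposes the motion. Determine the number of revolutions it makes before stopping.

≈ 3220 revolutions

I = MR² = (30.4)(0.742)² = 16.74 kg·m².
The net torque has magnitude 11.4 N·m, opposing ω.
|α| = τ/I = 11.40/16.74 = 0.6811 rad/s² (deceleration).
ω² = ω₀² − 2|α|θ with ω = 0 ⇒ θ = ω₀²/(2|α|) = 20230 rad = 3219 rev.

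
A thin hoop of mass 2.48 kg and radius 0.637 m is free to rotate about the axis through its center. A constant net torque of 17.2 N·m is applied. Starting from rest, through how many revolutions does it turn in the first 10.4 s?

≈ 147 revolutions

I = MR² = (2.48)(0.637)² = 1.006 kg·m².
α = τ/I = 17.2/1.006 = 17.09 rad/s².
θ = ½αt² = ½(17.09)(10.4)² = 924.3 rad.
Revolutions = θ/(2π) = 147.1.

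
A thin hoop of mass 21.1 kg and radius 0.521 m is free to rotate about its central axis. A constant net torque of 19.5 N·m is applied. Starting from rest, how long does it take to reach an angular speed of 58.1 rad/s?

I = MR² = (21.1)(0.521)² = 5.727 kg·m².
α = τ/I = 19.5/5.727 = 3.405 rad/s².
ω = αt ⇒ t = ω/α = 58.1/3.405 = 17.06 s.

t ≈ 17.1 s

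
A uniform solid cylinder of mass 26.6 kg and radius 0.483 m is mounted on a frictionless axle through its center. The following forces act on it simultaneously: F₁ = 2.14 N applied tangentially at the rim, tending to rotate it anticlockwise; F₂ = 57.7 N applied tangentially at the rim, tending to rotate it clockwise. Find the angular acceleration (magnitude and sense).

I = ½MR² = (1/2)(26.6)(0.483)² = 3.103 kg·m².
Taking anticlockwise as positive: τ₁ = +(2.14)(0.483) = +1.034 N·m; τ₂ = −(57.7)(0.483) = −27.87 N·m.
Net torque τ = -26.84 N·m.
α = τ/I = -26.84/3.103 = -8.649 rad/s².

α ≈ 8.65 rad/s², clockwise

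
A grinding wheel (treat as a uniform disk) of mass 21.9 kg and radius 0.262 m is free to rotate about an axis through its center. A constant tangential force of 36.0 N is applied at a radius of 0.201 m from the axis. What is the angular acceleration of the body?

α ≈ 9.63 rad/s²

I = ½MR² = (1/2)(21.9)(0.262)² = 0.7517 kg·m².
τ = F·r = (36.0)(0.201) = 7.236 N·m.
From τ = Iα: α = 7.236/0.7517 = 9.627 rad/s².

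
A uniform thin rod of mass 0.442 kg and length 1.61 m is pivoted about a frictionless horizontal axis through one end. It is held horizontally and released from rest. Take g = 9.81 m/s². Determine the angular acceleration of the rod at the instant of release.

α ≈ 9.14 rad/s²

About the pivot, I = (1/3)ML² = (1/3)(0.442)(1.61)² = 0.3819 kg·m².
The weight acts at the center, a distance L/2 = 0.8050 m from the pivot; τ = Mg(L/2) = 3.490 N·m.
α = τ/I = 3.490/0.3819 = 9.140 rad/s².
(Equivalently α = (3g/(2L)) = 9.140 rad/s².)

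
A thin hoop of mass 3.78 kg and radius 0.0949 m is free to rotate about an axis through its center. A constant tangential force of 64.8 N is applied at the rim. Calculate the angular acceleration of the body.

I = MR² = (3.78)(0.0949)² = 0.03404 kg·m².
τ = F R = (64.8)(0.0949) = 6.150 N·m.
From τ = Iα: α = 6.150/0.03404 = 180.6 rad/s².

α ≈ 181 rad/s²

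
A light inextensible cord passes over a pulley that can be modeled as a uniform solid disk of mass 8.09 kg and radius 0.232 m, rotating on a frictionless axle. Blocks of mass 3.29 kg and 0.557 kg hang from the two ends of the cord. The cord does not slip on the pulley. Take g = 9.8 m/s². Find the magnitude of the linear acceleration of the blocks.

a ≈ 3.39 m/s²

I = ½MR² = (1/2)(8.09)(0.232)² = 0.2177 kg·m².
Heavier block: m₁g − T₁ = m₁a. Lighter block: T₂ − m₂g = m₂a.
Pulley: (T₁ − T₂)R = Iα = I(a/R), so T₁ − T₂ = (I/R²)a = (1/2)M_p a = 4.045·a.
Adding the three: (m₁ − m₂)g = (m₁ + m₂ + 4.045)a, so a = (3.29 − 0.557)(9.8)/(3.29 + 0.557 + 4.045) = 3.394 m/s².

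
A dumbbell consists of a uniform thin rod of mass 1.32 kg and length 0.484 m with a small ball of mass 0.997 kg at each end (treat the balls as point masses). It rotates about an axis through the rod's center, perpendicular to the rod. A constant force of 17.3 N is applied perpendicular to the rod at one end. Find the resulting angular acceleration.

α ≈ 29.4 rad/s²

I_rod = (1/12)ML² = (1/12)(1.32)(0.484)² = 0.02577 kg·m².
I_balls = 2·m·(L/2)² = 2(0.997)(0.2420)² = 0.1168 kg·m².
Total I = 0.1425 kg·m².
τ = F·(L/2) = (17.3)(0.242) = 4.187 N·m.
α = τ/I = 4.187/0.1425 = 29.37 rad/s².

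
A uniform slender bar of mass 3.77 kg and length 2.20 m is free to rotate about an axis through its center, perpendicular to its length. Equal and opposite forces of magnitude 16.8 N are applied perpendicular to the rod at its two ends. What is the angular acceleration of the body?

I = (1/12)ML² = (1/12)(3.77)(2.20)² = 1.521 kg·m².
The couple gives τ = F·(L/2) + F·(L/2) = F L = (16.8)(2.20) = 36.96 N·m.
From τ = Iα: α = 36.96/1.521 = 24.31 rad/s².

α ≈ 24.3 rad/s²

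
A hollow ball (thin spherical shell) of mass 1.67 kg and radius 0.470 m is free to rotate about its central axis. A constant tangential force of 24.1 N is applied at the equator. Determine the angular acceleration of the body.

α ≈ 46.1 rad/s²

I = (2/3)MR² = (2/3)(1.67)(0.470)² = 0.2459 kg·m².
τ = F R = (24.1)(0.470) = 11.33 N·m.
From τ = Iα: α = 11.33/0.2459 = 46.06 rad/s².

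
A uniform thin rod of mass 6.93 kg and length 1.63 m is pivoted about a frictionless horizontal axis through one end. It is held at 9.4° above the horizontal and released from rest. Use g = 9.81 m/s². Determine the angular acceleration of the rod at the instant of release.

α ≈ 8.91 rad/s²

About the pivot, I = (1/3)ML² = (1/3)(6.93)(1.63)² = 6.137 kg·m².
The weight acts at the center, a distance L/2 = 0.8150 m from the pivot; τ = Mg(L/2) cos 9.4° = 54.66 N·m.
α = τ/I = 54.66/6.137 = 8.906 rad/s².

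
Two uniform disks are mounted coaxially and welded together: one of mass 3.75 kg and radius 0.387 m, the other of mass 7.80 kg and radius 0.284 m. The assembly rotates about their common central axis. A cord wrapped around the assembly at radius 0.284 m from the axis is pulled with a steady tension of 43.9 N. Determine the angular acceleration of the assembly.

α ≈ 20.9 rad/s²

I = ½M₁R₁² + ½M₂R₂² = ½(3.75)(0.387)² + ½(7.80)(0.284)² = 0.5954 kg·m².
τ = F r = (43.9)(0.284) = 12.47 N·m.
α = τ/I = 12.47/0.5954 = 20.94 rad/s².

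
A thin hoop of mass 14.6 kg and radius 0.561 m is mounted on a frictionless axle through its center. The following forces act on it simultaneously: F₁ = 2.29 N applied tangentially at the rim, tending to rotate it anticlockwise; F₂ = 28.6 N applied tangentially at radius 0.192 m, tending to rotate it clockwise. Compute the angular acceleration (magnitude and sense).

I = MR² = (14.6)(0.561)² = 4.595 kg·m².
Taking anticlockwise as positive: τ₁ = +(2.29)(0.561) = +1.285 N·m; τ₂ = −(28.6)(0.192) = −5.491 N·m.
Net torque τ = -4.207 N·m.
α = τ/I = -4.207/4.595 = -0.9155 rad/s².

α ≈ 0.915 rad/s², clockwise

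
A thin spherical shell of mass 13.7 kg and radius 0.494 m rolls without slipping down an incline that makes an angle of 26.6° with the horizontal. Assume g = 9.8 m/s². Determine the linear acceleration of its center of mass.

Translation along the incline: Mg sinθ − f = Ma.
Rotation about the center: fR = Iα with I = (2/3)MR². No-slip gives a = αR, so f = (I/R²)a = (2/3)M a.
Substituting: Mg sinθ = (1 + 0.6667)Ma, so a = g sinθ/(1 + 0.6667) = (9.8) sin 26.6° / 1.667 = 2.633 m/s².

a ≈ 2.63 m/s²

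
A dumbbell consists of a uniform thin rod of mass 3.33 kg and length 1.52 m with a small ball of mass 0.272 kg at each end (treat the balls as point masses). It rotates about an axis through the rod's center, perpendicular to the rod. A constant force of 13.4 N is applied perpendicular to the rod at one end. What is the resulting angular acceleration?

α ≈ 10.7 rad/s²

I_rod = (1/12)ML² = (1/12)(3.33)(1.52)² = 0.6411 kg·m².
I_balls = 2·m·(L/2)² = 2(0.272)(0.7600)² = 0.3142 kg·m².
Total I = 0.9554 kg·m².
τ = F·(L/2) = (13.4)(0.760) = 10.18 N·m.
α = τ/I = 10.18/0.9554 = 10.66 rad/s².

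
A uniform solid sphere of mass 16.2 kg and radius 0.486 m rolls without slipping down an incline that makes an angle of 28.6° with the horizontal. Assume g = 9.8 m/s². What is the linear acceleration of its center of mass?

Translation along the incline: Mg sinθ − f = Ma.
Rotation about the center: fR = Iα with I = (2/5)MR². No-slip gives a = αR, so f = (I/R²)a = (2/5)M a.
Substituting: Mg sinθ = (1 + 0.4000)Ma, so a = g sinθ/(1 + 0.4000) = (9.8) sin 28.6° / 1.400 = 3.351 m/s².

a ≈ 3.35 m/s²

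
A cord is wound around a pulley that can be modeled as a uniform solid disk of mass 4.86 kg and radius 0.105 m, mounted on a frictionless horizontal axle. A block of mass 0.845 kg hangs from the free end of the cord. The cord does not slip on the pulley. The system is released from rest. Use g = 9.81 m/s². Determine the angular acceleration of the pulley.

I = ½MR² = (1/2)(4.86)(0.105)² = 0.02679 kg·m².
Block: mg − T = ma. Pulley: TR = Iα. No-slip: a = αR, so T = (I/R²)a = 2.430·a.
Then mg = (m + 2.430)a, so a = (0.845)(9.81)/(0.845 + 2.430) = 2.531 m/s².
α = a/R = 2.531/0.105 = 24.11 rad/s².

α ≈ 24.1 rad/s²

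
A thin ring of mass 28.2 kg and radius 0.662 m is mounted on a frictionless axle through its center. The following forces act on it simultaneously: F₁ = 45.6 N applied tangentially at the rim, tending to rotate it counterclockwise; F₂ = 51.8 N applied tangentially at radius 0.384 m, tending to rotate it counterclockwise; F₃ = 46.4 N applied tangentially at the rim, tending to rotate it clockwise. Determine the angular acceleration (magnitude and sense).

α ≈ 1.57 rad/s², counterclockwise

I = MR² = (28.2)(0.662)² = 12.36 kg·m².
Taking counterclockwise as positive: τ₁ = +(45.6)(0.662) = +30.19 N·m; τ₂ = +(51.8)(0.384) = +19.89 N·m; τ₃ = −(46.4)(0.662) = −30.72 N·m.
Net torque τ = 19.36 N·m.
α = τ/I = 19.36/12.36 = 1.567 rad/s².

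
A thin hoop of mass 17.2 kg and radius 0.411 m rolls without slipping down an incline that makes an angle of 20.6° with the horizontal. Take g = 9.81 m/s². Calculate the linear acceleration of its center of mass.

a ≈ 1.73 m/s²

Translation along the incline: Mg sinθ − f = Ma.
Rotation about the center: fR = Iα with I = MR². No-slip gives a = αR, so f = (I/R²)a = M a.
Substituting: Mg sinθ = (1 + 1.000)Ma, so a = g sinθ/(1 + 1.000) = (9.81) sin 20.6° / 2.000 = 1.726 m/s².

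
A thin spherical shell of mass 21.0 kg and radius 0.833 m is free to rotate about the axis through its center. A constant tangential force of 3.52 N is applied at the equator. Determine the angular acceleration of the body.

α ≈ 0.302 rad/s²

I = (2/3)MR² = (2/3)(21.0)(0.833)² = 9.714 kg·m².
τ = F R = (3.52)(0.833) = 2.932 N·m.
Newton's second law for rotation, τ = Iα, gives α = τ/I = 2.932/9.714 = 0.3018 rad/s².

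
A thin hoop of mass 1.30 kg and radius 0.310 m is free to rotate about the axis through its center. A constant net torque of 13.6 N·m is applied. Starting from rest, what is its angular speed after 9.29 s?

I = MR² = (1.30)(0.310)² = 0.1249 kg·m².
α = τ/I = 13.6/0.1249 = 108.9 rad/s².
ω = ω₀ + αt = 0 + (108.9)(9.29) = 1011 rad/s.

ω ≈ 1010 rad/s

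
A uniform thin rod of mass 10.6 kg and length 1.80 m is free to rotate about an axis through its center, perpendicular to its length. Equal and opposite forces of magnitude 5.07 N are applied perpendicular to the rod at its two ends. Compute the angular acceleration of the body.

α ≈ 3.19 rad/s²

I = (1/12)ML² = (1/12)(10.6)(1.80)² = 2.862 kg·m².
The couple gives τ = F·(L/2) + F·(L/2) = F L = (5.07)(1.80) = 9.126 N·m.
Newton's second law for rotation, τ = Iα, gives α = τ/I = 9.126/2.862 = 3.189 rad/s².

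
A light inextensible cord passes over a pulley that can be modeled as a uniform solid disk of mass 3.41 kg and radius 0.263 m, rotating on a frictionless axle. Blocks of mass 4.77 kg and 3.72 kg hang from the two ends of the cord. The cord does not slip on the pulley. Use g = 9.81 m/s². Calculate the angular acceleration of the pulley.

α ≈ 3.84 rad/s²

I = ½MR² = (1/2)(3.41)(0.263)² = 0.1179 kg·m².
Heavier block: m₁g − T₁ = m₁a. Lighter block: T₂ − m₂g = m₂a.
Pulley: (T₁ − T₂)R = Iα = I(a/R), so T₁ − T₂ = (I/R²)a = (1/2)M_p a = 1.705·a.
Adding the three: (m₁ − m₂)g = (m₁ + m₂ + 1.705)a, so a = (4.77 − 3.72)(9.81)/(4.77 + 3.72 + 1.705) = 1.010 m/s².
α = a/R = 1.010/0.263 = 3.842 rad/s².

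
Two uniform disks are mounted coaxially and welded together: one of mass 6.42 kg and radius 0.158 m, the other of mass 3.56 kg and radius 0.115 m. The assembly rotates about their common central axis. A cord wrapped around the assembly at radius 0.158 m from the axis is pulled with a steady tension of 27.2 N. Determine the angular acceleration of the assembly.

I = ½M₁R₁² + ½M₂R₂² = ½(6.42)(0.158)² + ½(3.56)(0.115)² = 0.1037 kg·m².
τ = F r = (27.2)(0.158) = 4.298 N·m.
α = τ/I = 4.298/0.1037 = 41.45 rad/s².

α ≈ 41.5 rad/s²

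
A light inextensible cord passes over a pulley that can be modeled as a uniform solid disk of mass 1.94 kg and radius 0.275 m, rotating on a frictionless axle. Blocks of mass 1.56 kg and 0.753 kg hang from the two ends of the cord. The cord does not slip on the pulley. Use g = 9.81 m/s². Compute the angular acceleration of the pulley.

I = ½MR² = (1/2)(1.94)(0.275)² = 0.07336 kg·m².
Heavier block: m₁g − T₁ = m₁a. Lighter block: T₂ − m₂g = m₂a.
Pulley: (T₁ − T₂)R = Iα = I(a/R), so T₁ − T₂ = (I/R²)a = (1/2)M_p a = 0.9700·a.
Adding the three: (m₁ − m₂)g = (m₁ + m₂ + 0.9700)a, so a = (1.56 − 0.753)(9.81)/(1.56 + 0.753 + 0.9700) = 2.411 m/s².
α = a/R = 2.411/0.275 = 8.769 rad/s².

α ≈ 8.77 rad/s²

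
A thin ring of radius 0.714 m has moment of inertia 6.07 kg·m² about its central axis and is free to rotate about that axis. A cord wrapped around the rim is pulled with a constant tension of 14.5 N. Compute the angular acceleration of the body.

τ = F R = (14.5)(0.714) = 10.35 N·m.
Newton's second law for rotation, τ = Iα, gives α = τ/I = 10.35/6.070 = 1.706 rad/s².

α ≈ 1.71 rad/s²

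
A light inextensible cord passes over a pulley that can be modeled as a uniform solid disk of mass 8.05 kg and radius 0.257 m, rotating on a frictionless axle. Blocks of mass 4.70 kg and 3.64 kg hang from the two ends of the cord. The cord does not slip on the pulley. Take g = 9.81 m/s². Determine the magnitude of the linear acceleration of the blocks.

I = ½MR² = (1/2)(8.05)(0.257)² = 0.2658 kg·m².
Heavier block: m₁g − T₁ = m₁a. Lighter block: T₂ − m₂g = m₂a.
Pulley: (T₁ − T₂)R = Iα = I(a/R), so T₁ − T₂ = (I/R²)a = (1/2)M_p a = 4.025·a.
Adding the three: (m₁ − m₂)g = (m₁ + m₂ + 4.025)a, so a = (4.70 − 3.64)(9.81)/(4.70 + 3.64 + 4.025) = 0.8410 m/s².

a ≈ 0.841 m/s²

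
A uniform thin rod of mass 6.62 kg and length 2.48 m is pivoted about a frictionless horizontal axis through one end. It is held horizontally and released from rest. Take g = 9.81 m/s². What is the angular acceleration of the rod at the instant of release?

About the pivot, I = (1/3)ML² = (1/3)(6.62)(2.48)² = 13.57 kg·m².
The weight acts at the center, a distance L/2 = 1.240 m from the pivot; τ = Mg(L/2) = 80.53 N·m.
α = τ/I = 80.53/13.57 = 5.933 rad/s².

α ≈ 5.93 rad/s²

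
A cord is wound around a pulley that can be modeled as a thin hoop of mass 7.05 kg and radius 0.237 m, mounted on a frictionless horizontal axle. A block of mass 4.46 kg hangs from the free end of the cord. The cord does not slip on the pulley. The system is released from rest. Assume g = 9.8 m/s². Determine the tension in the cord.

I = MR² = (7.05)(0.237)² = 0.3960 kg·m².
Block: mg − T = ma. Pulley: TR = Iα. No-slip: a = αR, so T = (I/R²)a = 7.050·a.
Then mg = (m + 7.050)a, so a = (4.46)(9.8)/(4.46 + 7.050) = 3.797 m/s².
T = 7.050·a = 26.77 N.

T ≈ 26.8 N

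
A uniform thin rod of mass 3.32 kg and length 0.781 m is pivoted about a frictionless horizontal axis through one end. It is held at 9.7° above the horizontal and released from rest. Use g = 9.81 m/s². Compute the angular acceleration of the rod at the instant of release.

About the pivot, I = (1/3)ML² = (1/3)(3.32)(0.781)² = 0.6750 kg·m².
The weight acts at the center, a distance L/2 = 0.3905 m from the pivot; τ = Mg(L/2) cos 9.7° = 12.54 N·m.
α = τ/I = 12.54/0.6750 = 18.57 rad/s².
(Equivalently α = (3g/(2L)) cos 9.7° = 18.57 rad/s².)

α ≈ 18.6 rad/s²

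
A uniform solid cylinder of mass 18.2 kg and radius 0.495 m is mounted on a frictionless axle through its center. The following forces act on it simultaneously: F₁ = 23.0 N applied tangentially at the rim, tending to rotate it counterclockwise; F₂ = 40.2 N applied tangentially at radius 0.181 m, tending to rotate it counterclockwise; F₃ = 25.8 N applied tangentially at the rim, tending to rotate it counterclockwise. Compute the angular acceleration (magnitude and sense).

α ≈ 14.1 rad/s², counterclockwise

I = ½MR² = (1/2)(18.2)(0.495)² = 2.230 kg·m².
Taking counterclockwise as positive: τ₁ = +(23.0)(0.495) = +11.38 N·m; τ₂ = +(40.2)(0.181) = +7.276 N·m; τ₃ = +(25.8)(0.495) = +12.77 N·m.
Net torque τ = 31.43 N·m.
α = τ/I = 31.43/2.230 = 14.10 rad/s².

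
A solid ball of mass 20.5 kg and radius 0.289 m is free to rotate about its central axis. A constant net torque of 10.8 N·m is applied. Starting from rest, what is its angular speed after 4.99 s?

ω ≈ 78.7 rad/s

I = (2/5)MR² = (2/5)(20.5)(0.289)² = 0.6849 kg·m².
α = τ/I = 10.8/0.6849 = 15.77 rad/s².
ω = ω₀ + αt = 0 + (15.77)(4.99) = 78.69 rad/s.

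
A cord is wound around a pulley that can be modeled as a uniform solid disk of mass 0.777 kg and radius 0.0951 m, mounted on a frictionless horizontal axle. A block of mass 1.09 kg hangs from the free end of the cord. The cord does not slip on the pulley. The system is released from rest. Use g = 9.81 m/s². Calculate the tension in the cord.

I = ½MR² = (1/2)(0.777)(0.0951)² = 0.003514 kg·m².
Block: mg − T = ma. Pulley: TR = Iα. No-slip: a = αR, so T = (I/R²)a = 0.3885·a.
Then mg = (m + 0.3885)a, so a = (1.09)(9.81)/(1.09 + 0.3885) = 7.232 m/s².
T = 0.3885·a = 2.810 N.

T ≈ 2.81 N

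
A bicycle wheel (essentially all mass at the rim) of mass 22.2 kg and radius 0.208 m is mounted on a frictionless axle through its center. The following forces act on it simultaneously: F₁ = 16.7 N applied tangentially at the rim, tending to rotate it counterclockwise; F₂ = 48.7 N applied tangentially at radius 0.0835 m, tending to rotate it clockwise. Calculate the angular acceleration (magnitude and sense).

I = MR² = (22.2)(0.208)² = 0.9605 kg·m².
Taking counterclockwise as positive: τ₁ = +(16.7)(0.208) = +3.474 N·m; τ₂ = −(48.7)(0.0835) = −4.066 N·m.
Net torque τ = -0.5929 N·m.
α = τ/I = -0.5929/0.9605 = -0.6173 rad/s².

α ≈ 0.617 rad/s², clockwise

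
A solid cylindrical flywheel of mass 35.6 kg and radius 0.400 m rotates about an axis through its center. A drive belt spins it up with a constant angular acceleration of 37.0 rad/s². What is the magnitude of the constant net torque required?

τ ≈ 105 N·m

I = ½MR² = (1/2)(35.6)(0.400)² = 2.848 kg·m².
τ = Iα = (2.848)(37.00) = 105.4 N·m.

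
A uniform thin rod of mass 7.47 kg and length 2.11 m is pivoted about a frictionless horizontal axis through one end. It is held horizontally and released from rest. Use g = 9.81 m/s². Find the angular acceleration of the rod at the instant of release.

α ≈ 6.97 rad/s²

About the pivot, I = (1/3)ML² = (1/3)(7.47)(2.11)² = 11.09 kg·m².
The weight acts at the center, a distance L/2 = 1.055 m from the pivot; τ = Mg(L/2) = 77.31 N·m.
α = τ/I = 77.31/11.09 = 6.974 rad/s².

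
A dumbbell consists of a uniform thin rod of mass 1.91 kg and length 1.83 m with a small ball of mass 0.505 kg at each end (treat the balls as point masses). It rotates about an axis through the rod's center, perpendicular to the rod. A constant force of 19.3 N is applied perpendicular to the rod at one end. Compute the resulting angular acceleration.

I_rod = (1/12)ML² = (1/12)(1.91)(1.83)² = 0.5330 kg·m².
I_balls = 2·m·(L/2)² = 2(0.505)(0.9150)² = 0.8456 kg·m².
Total I = 1.379 kg·m².
τ = F·(L/2) = (19.3)(0.915) = 17.66 N·m.
α = τ/I = 17.66/1.379 = 12.81 rad/s².

α ≈ 12.8 rad/s²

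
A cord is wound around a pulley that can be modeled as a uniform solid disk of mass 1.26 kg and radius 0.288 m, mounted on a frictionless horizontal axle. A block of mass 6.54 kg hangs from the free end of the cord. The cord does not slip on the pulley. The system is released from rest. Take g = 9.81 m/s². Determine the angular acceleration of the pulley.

α ≈ 31.1 rad/s²

I = ½MR² = (1/2)(1.26)(0.288)² = 0.05225 kg·m².
Block: mg − T = ma. Pulley: TR = Iα. No-slip: a = αR, so T = (I/R²)a = 0.6300·a.
Then mg = (m + 0.6300)a, so a = (6.54)(9.81)/(6.54 + 0.6300) = 8.948 m/s².
α = a/R = 8.948/0.288 = 31.07 rad/s².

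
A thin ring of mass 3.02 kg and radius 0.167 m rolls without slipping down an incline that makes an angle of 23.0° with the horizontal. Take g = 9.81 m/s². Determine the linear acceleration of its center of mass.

a ≈ 1.92 m/s²

Translation along the incline: Mg sinθ − f = Ma.
Rotation about the center: fR = Iα with I = MR². No-slip gives a = αR, so f = (I/R²)a = M a.
Substituting: Mg sinθ = (1 + 1.000)Ma, so a = g sinθ/(1 + 1.000) = (9.81) sin 23.0° / 2.000 = 1.917 m/s².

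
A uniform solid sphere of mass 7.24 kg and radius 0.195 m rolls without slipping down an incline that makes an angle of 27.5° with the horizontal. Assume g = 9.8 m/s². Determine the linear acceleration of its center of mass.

Translation along the incline: Mg sinθ − f = Ma.
Rotation about the center: fR = Iα with I = (2/5)MR². No-slip gives a = αR, so f = (I/R²)a = (2/5)M a.
Substituting: Mg sinθ = (1 + 0.4000)Ma, so a = g sinθ/(1 + 0.4000) = (9.8) sin 27.5° / 1.400 = 3.232 m/s².

a ≈ 3.23 m/s²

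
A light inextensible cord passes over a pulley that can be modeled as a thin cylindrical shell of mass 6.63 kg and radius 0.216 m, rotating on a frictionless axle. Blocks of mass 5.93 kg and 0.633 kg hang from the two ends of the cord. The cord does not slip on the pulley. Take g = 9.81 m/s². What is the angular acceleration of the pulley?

I = MR² = (6.63)(0.216)² = 0.3093 kg·m².
Heavier block: m₁g − T₁ = m₁a. Lighter block: T₂ − m₂g = m₂a.
Pulley: (T₁ − T₂)R = Iα = I(a/R), so T₁ − T₂ = (I/R²)a = 1·M_p a = 6.630·a.
Adding the three: (m₁ − m₂)g = (m₁ + m₂ + 6.630)a, so a = (5.93 − 0.633)(9.81)/(5.93 + 0.633 + 6.630) = 3.939 m/s².
α = a/R = 3.939/0.216 = 18.23 rad/s².

α ≈ 18.2 rad/s²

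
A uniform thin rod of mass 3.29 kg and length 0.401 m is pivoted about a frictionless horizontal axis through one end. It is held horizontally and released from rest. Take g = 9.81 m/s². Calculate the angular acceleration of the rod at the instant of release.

About the pivot, I = (1/3)ML² = (1/3)(3.29)(0.401)² = 0.1763 kg·m².
The weight acts at the center, a distance L/2 = 0.2005 m from the pivot; τ = Mg(L/2) = 6.471 N·m.
α = τ/I = 6.471/0.1763 = 36.70 rad/s².

α ≈ 36.7 rad/s²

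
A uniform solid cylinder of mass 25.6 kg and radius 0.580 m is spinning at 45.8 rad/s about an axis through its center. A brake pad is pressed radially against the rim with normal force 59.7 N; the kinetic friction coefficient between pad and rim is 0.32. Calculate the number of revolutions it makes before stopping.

I = ½MR² = (1/2)(25.6)(0.580)² = 4.306 kg·m².
Friction force f = μN = (0.32)(59.7) = 19.10 N at the rim; torque magnitude τ = fR = 11.08 N·m, opposing ω.
|α| = τ/I = 11.08/4.306 = 2.573 rad/s² (deceleration).
ω² = ω₀² − 2|α|θ with ω = 0 ⇒ θ = ω₀²/(2|α|) = 407.6 rad = 64.87 rev.

≈ 64.9 revolutions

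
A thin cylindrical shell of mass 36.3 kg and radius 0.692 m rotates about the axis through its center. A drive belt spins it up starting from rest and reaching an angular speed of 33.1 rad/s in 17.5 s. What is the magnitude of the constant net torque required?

I = MR² = (36.3)(0.692)² = 17.38 kg·m².
α = Δω/Δt = (33.1 − 0)/17.5 = 1.891 rad/s².
τ = Iα = (17.38)(1.891) = 32.88 N·m.

τ ≈ 32.9 N·m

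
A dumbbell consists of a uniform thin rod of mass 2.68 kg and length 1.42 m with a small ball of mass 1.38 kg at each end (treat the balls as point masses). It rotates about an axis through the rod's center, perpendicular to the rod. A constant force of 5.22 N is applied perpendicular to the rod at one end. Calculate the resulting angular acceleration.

α ≈ 2.01 rad/s²

I_rod = (1/12)ML² = (1/12)(2.68)(1.42)² = 0.4503 kg·m².
I_balls = 2·m·(L/2)² = 2(1.38)(0.7100)² = 1.391 kg·m².
Total I = 1.842 kg·m².
τ = F·(L/2) = (5.22)(0.710) = 3.706 N·m.
α = τ/I = 3.706/1.842 = 2.012 rad/s².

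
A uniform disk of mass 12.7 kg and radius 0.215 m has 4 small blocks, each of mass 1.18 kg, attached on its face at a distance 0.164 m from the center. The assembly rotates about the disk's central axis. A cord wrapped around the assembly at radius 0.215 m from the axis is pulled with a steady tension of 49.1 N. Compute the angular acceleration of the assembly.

I_disk = ½MR² = ½(12.7)(0.215)² = 0.2935 kg·m².
I_blocks = 4·m·r² = 4(1.18)(0.164)² = 0.1269 kg·m².
Total I = 0.4205 kg·m².
τ = F r = (49.1)(0.215) = 10.56 N·m.
α = τ/I = 10.56/0.4205 = 25.11 rad/s².

α ≈ 25.1 rad/s²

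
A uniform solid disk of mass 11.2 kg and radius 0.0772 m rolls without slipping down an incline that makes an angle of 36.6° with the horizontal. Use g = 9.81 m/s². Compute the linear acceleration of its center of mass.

a ≈ 3.90 m/s²

Translation along the incline: Mg sinθ − f = Ma.
Rotation about the center: fR = Iα with I = ½MR². No-slip gives a = αR, so f = (I/R²)a = (1/2)M a.
Substituting: Mg sinθ = (1 + 0.5000)Ma, so a = g sinθ/(1 + 0.5000) = (9.81) sin 36.6° / 1.500 = 3.899 m/s².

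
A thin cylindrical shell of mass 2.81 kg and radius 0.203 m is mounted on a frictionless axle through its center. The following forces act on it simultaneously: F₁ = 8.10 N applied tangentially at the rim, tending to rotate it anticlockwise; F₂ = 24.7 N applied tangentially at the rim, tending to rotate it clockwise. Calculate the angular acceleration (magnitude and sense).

α ≈ 29.1 rad/s², clockwise

I = MR² = (2.81)(0.203)² = 0.1158 kg·m².
Taking anticlockwise as positive: τ₁ = +(8.10)(0.203) = +1.644 N·m; τ₂ = −(24.7)(0.203) = −5.014 N·m.
Net torque τ = -3.370 N·m.
α = τ/I = -3.370/0.1158 = -29.10 rad/s².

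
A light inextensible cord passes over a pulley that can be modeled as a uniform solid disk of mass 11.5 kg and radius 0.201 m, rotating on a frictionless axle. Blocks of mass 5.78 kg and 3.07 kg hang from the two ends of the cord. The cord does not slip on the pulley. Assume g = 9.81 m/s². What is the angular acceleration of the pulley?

I = ½MR² = (1/2)(11.5)(0.201)² = 0.2323 kg·m².
Heavier block: m₁g − T₁ = m₁a. Lighter block: T₂ − m₂g = m₂a.
Pulley: (T₁ − T₂)R = Iα = I(a/R), so T₁ − T₂ = (I/R²)a = (1/2)M_p a = 5.750·a.
Adding the three: (m₁ − m₂)g = (m₁ + m₂ + 5.750)a, so a = (5.78 − 3.07)(9.81)/(5.78 + 3.07 + 5.750) = 1.821 m/s².
α = a/R = 1.821/0.201 = 9.059 rad/s².

α ≈ 9.06 rad/s²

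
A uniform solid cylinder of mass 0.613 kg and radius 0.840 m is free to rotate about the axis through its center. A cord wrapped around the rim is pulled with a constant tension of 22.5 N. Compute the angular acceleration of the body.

I = ½MR² = (1/2)(0.613)(0.840)² = 0.2163 kg·m².
τ = F R = (22.5)(0.840) = 18.90 N·m.
From τ = Iα: α = 18.90/0.2163 = 87.39 rad/s².

α ≈ 87.4 rad/s²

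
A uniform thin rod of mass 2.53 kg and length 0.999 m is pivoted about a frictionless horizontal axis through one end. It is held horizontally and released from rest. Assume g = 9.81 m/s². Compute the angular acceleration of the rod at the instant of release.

About the pivot, I = (1/3)ML² = (1/3)(2.53)(0.999)² = 0.8416 kg·m².
The weight acts at the center, a distance L/2 = 0.4995 m from the pivot; τ = Mg(L/2) = 12.40 N·m.
α = τ/I = 12.40/0.8416 = 14.73 rad/s².
(Equivalently α = (3g/(2L)) = 14.73 rad/s².)

α ≈ 14.7 rad/s²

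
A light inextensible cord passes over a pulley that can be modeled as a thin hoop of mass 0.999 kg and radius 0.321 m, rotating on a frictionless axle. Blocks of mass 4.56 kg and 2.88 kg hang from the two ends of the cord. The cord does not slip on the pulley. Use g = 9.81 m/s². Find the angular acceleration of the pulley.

α ≈ 6.08 rad/s²

I = MR² = (0.999)(0.321)² = 0.1029 kg·m².
Heavier block: m₁g − T₁ = m₁a. Lighter block: T₂ − m₂g = m₂a.
Pulley: (T₁ − T₂)R = Iα = I(a/R), so T₁ − T₂ = (I/R²)a = 1·M_p a = 0.9990·a.
Adding the three: (m₁ − m₂)g = (m₁ + m₂ + 0.9990)a, so a = (4.56 − 2.88)(9.81)/(4.56 + 2.88 + 0.9990) = 1.953 m/s².
α = a/R = 1.953/0.321 = 6.084 rad/s².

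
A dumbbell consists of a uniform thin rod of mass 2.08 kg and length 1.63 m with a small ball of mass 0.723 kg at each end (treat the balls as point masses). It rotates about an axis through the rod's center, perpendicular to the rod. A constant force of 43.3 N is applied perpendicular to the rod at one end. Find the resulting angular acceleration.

α ≈ 24.8 rad/s²

I_rod = (1/12)ML² = (1/12)(2.08)(1.63)² = 0.4605 kg·m².
I_balls = 2·m·(L/2)² = 2(0.723)(0.8150)² = 0.9605 kg·m².
Total I = 1.421 kg·m².
τ = F·(L/2) = (43.3)(0.815) = 35.29 N·m.
α = τ/I = 35.29/1.421 = 24.83 rad/s².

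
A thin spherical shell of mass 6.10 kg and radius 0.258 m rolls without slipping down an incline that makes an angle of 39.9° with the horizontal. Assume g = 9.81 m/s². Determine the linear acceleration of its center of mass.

Translation along the incline: Mg sinθ − f = Ma.
Rotation about the center: fR = Iα with I = (2/3)MR². No-slip gives a = αR, so f = (I/R²)a = (2/3)M a.
Substituting: Mg sinθ = (1 + 0.6667)Ma, so a = g sinθ/(1 + 0.6667) = (9.81) sin 39.9° / 1.667 = 3.776 m/s².

a ≈ 3.78 m/s²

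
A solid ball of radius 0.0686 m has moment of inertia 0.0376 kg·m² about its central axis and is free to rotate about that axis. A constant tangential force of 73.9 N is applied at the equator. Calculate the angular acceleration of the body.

τ = F R = (73.9)(0.0686) = 5.070 N·m.
Newton's second law for rotation, τ = Iα, gives α = τ/I = 5.070/0.03760 = 134.8 rad/s².

α ≈ 135 rad/s²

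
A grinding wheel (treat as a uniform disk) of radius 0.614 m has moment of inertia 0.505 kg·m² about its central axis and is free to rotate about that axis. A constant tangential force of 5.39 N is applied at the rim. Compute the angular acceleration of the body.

τ = F R = (5.39)(0.614) = 3.309 N·m.
From τ = Iα: α = 3.309/0.5050 = 6.553 rad/s².

α ≈ 6.55 rad/s²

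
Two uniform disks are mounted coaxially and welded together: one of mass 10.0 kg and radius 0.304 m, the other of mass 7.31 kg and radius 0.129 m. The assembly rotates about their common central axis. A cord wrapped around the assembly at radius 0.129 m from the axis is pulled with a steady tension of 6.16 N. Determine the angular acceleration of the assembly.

I = ½M₁R₁² + ½M₂R₂² = ½(10.0)(0.304)² + ½(7.31)(0.129)² = 0.5229 kg·m².
τ = F r = (6.16)(0.129) = 0.7946 N·m.
α = τ/I = 0.7946/0.5229 = 1.520 rad/s².

α ≈ 1.52 rad/s²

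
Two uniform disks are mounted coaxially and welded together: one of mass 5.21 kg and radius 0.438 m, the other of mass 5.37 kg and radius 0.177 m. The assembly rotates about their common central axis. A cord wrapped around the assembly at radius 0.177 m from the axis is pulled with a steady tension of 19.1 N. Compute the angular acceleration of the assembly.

α ≈ 5.79 rad/s²

I = ½M₁R₁² + ½M₂R₂² = ½(5.21)(0.438)² + ½(5.37)(0.177)² = 0.5839 kg·m².
τ = F r = (19.1)(0.177) = 3.381 N·m.
α = τ/I = 3.381/0.5839 = 5.790 rad/s².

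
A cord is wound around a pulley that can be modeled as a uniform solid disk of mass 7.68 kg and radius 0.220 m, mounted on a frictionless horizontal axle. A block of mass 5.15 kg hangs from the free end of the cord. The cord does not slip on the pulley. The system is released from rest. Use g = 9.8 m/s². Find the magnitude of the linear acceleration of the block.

I = ½MR² = (1/2)(7.68)(0.220)² = 0.1859 kg·m².
Block: mg − T = ma. Pulley: TR = Iα. No-slip: a = αR, so T = (I/R²)a = 3.840·a.
Then mg = (m + 3.840)a, so a = (5.15)(9.8)/(5.15 + 3.840) = 5.614 m/s².

a ≈ 5.61 m/s²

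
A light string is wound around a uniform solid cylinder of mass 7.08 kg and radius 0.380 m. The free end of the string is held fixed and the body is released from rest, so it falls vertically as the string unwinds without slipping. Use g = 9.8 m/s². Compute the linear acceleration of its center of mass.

Translation: Mg − T = Ma. Rotation about the center: TR = Iα with I = ½MR².
With a = αR: T = (I/R²)a = (1/2)M a, so Mg = (1 + 0.5000)Ma.
a = g/(1 + 0.5000) = 9.8/1.500 = 6.533 m/s².

a ≈ 6.53 m/s²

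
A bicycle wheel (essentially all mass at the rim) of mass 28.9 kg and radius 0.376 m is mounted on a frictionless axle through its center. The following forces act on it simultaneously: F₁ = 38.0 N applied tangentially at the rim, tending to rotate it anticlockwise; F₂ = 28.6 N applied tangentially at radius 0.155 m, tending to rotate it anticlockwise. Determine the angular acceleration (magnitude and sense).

I = MR² = (28.9)(0.376)² = 4.086 kg·m².
Taking anticlockwise as positive: τ₁ = +(38.0)(0.376) = +14.29 N·m; τ₂ = +(28.6)(0.155) = +4.433 N·m.
Net torque τ = 18.72 N·m.
α = τ/I = 18.72/4.086 = 4.582 rad/s².

α ≈ 4.58 rad/s², anticlockwise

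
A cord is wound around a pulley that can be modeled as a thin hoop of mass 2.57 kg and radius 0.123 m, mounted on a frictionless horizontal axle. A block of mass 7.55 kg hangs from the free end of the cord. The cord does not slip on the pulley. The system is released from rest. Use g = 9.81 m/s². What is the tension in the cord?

T ≈ 18.8 N

I = MR² = (2.57)(0.123)² = 0.03888 kg·m².
Block: mg − T = ma. Pulley: TR = Iα. No-slip: a = αR, so T = (I/R²)a = 2.570·a.
Then mg = (m + 2.570)a, so a = (7.55)(9.81)/(7.55 + 2.570) = 7.319 m/s².
T = 2.570·a = 18.81 N.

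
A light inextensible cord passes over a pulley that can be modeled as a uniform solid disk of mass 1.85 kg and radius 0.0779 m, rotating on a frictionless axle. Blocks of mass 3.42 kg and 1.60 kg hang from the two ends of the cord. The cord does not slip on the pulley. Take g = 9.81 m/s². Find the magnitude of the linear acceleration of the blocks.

I = ½MR² = (1/2)(1.85)(0.0779)² = 0.005613 kg·m².
Heavier block: m₁g − T₁ = m₁a. Lighter block: T₂ − m₂g = m₂a.
Pulley: (T₁ − T₂)R = Iα = I(a/R), so T₁ − T₂ = (I/R²)a = (1/2)M_p a = 0.9250·a.
Adding the three: (m₁ − m₂)g = (m₁ + m₂ + 0.9250)a, so a = (3.42 − 1.60)(9.81)/(3.42 + 1.60 + 0.9250) = 3.003 m/s².

a ≈ 3.00 m/s²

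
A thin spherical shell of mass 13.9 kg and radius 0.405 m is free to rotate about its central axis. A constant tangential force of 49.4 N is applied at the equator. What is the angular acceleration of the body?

I = (2/3)MR² = (2/3)(13.9)(0.405)² = 1.520 kg·m².
τ = F R = (49.4)(0.405) = 20.01 N·m.
Newton's second law for rotation, τ = Iα, gives α = τ/I = 20.01/1.520 = 13.16 rad/s².

α ≈ 13.2 rad/s²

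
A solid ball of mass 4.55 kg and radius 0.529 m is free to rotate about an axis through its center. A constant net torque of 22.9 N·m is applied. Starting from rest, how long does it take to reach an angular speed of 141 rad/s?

t ≈ 3.14 s

I = (2/5)MR² = (2/5)(4.55)(0.529)² = 0.5093 kg·m².
α = τ/I = 22.9/0.5093 = 44.96 rad/s².
ω = αt ⇒ t = ω/α = 141/44.96 = 3.136 s.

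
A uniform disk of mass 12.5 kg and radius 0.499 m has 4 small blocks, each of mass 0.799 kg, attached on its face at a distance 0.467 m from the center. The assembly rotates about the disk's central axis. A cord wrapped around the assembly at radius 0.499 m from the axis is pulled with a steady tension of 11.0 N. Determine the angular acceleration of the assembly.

I_disk = ½MR² = ½(12.5)(0.499)² = 1.556 kg·m².
I_blocks = 4·m·r² = 4(0.799)(0.467)² = 0.6970 kg·m².
Total I = 2.253 kg·m².
τ = F r = (11.0)(0.499) = 5.489 N·m.
α = τ/I = 5.489/2.253 = 2.436 rad/s².

α ≈ 2.44 rad/s²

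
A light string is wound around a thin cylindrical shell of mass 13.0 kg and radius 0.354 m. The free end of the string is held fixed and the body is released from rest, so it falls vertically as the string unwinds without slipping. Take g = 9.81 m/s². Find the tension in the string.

T ≈ 63.8 N

Translation: Mg − T = Ma. Rotation about the center: TR = Iα with I = MR².
With a = αR: T = (I/R²)a = M a, so Mg = (1 + 1.000)Ma.
a = g/(1 + 1.000) = 9.81/2.000 = 4.905 m/s².
T = 1.000·M·a = (1.000)(13.0)(4.905) = 63.77 N.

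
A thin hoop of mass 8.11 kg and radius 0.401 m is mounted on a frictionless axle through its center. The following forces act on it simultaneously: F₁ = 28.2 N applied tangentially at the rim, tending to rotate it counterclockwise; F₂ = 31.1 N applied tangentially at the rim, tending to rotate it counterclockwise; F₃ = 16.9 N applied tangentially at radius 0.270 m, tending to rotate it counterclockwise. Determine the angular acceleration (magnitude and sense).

I = MR² = (8.11)(0.401)² = 1.304 kg·m².
Taking counterclockwise as positive: τ₁ = +(28.2)(0.401) = +11.31 N·m; τ₂ = +(31.1)(0.401) = +12.47 N·m; τ₃ = +(16.9)(0.270) = +4.563 N·m.
Net torque τ = 28.34 N·m.
α = τ/I = 28.34/1.304 = 21.73 rad/s².

α ≈ 21.7 rad/s², counterclockwise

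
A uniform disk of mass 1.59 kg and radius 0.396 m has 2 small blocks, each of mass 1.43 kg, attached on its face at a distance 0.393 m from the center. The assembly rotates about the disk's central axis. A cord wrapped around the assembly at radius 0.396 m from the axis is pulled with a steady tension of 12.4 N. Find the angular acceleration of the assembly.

I_disk = ½MR² = ½(1.59)(0.396)² = 0.1247 kg·m².
I_blocks = 2·m·r² = 2(1.43)(0.393)² = 0.4417 kg·m².
Total I = 0.5664 kg·m².
τ = F r = (12.4)(0.396) = 4.910 N·m.
α = τ/I = 4.910/0.5664 = 8.670 rad/s².

α ≈ 8.67 rad/s²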